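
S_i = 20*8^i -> [20, 160, 1280, 10240, 81920]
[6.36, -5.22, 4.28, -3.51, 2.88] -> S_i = 6.36*(-0.82)^i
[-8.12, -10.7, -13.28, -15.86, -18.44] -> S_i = -8.12 + -2.58*i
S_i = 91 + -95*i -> [91, -4, -99, -194, -289]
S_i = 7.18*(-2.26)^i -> [7.18, -16.23, 36.67, -82.88, 187.31]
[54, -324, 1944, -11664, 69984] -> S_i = 54*-6^i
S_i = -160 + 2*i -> [-160, -158, -156, -154, -152]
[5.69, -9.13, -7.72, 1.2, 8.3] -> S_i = Random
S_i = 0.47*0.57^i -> [0.47, 0.27, 0.15, 0.09, 0.05]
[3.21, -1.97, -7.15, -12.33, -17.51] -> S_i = 3.21 + -5.18*i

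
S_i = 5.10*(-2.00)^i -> [5.1, -10.2, 20.4, -40.8, 81.6]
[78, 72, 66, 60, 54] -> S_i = 78 + -6*i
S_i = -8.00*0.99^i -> [-8.0, -7.92, -7.84, -7.76, -7.68]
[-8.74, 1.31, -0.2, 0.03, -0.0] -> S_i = -8.74*(-0.15)^i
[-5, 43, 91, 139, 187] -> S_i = -5 + 48*i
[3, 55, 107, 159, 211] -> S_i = 3 + 52*i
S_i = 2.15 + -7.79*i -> [2.15, -5.64, -13.43, -21.22, -29.01]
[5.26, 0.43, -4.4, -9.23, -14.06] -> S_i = 5.26 + -4.83*i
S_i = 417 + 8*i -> [417, 425, 433, 441, 449]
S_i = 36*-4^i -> [36, -144, 576, -2304, 9216]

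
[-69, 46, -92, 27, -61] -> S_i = Random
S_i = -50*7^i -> [-50, -350, -2450, -17150, -120050]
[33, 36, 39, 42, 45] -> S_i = 33 + 3*i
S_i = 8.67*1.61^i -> [8.67, 13.96, 22.47, 36.18, 58.25]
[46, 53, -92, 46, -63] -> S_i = Random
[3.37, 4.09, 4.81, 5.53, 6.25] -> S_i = 3.37 + 0.72*i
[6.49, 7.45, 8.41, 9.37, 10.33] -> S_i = 6.49 + 0.96*i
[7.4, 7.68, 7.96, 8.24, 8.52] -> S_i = 7.40 + 0.28*i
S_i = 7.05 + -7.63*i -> [7.05, -0.58, -8.21, -15.84, -23.47]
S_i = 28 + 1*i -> [28, 29, 30, 31, 32]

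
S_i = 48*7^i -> [48, 336, 2352, 16464, 115248]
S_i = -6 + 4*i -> [-6, -2, 2, 6, 10]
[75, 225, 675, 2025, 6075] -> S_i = 75*3^i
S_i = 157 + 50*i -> [157, 207, 257, 307, 357]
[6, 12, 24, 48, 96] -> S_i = 6*2^i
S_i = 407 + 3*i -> [407, 410, 413, 416, 419]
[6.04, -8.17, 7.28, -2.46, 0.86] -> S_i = Random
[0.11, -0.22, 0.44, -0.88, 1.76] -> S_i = 0.11*(-2.00)^i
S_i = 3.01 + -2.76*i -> [3.01, 0.25, -2.51, -5.27, -8.03]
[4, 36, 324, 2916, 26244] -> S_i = 4*9^i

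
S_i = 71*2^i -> [71, 142, 284, 568, 1136]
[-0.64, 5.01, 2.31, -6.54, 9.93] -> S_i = Random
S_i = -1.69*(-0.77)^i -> [-1.69, 1.3, -1.0, 0.77, -0.59]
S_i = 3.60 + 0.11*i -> [3.6, 3.71, 3.82, 3.93, 4.04]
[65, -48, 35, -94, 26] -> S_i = Random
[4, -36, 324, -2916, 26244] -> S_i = 4*-9^i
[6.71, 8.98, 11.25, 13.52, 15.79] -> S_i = 6.71 + 2.27*i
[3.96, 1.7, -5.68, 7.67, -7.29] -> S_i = Random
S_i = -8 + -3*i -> [-8, -11, -14, -17, -20]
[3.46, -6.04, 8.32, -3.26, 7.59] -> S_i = Random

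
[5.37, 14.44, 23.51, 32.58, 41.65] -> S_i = 5.37 + 9.07*i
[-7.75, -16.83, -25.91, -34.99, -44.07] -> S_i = -7.75 + -9.08*i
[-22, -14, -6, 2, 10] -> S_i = -22 + 8*i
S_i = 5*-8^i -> [5, -40, 320, -2560, 20480]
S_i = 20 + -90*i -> [20, -70, -160, -250, -340]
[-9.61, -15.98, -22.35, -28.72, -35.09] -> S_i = -9.61 + -6.37*i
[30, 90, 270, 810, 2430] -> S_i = 30*3^i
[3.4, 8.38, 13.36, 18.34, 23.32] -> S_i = 3.40 + 4.98*i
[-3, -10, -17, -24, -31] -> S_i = -3 + -7*i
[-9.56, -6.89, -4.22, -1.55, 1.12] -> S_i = -9.56 + 2.67*i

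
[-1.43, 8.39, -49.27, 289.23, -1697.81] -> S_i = -1.43*(-5.87)^i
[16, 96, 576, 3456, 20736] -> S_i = 16*6^i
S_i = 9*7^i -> [9, 63, 441, 3087, 21609]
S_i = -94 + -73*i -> [-94, -167, -240, -313, -386]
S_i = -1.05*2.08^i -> [-1.05, -2.18, -4.54, -9.45, -19.65]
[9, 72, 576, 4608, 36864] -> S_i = 9*8^i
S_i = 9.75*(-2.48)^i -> [9.75, -24.18, 59.97, -148.72, 368.82]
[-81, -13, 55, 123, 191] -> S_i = -81 + 68*i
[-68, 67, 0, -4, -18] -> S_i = Random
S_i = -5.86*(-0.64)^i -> [-5.86, 3.75, -2.4, 1.54, -0.98]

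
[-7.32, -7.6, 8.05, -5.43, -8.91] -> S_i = Random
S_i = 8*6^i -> [8, 48, 288, 1728, 10368]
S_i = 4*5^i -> [4, 20, 100, 500, 2500]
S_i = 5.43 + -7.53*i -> [5.43, -2.1, -9.63, -17.16, -24.69]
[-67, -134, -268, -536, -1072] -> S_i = -67*2^i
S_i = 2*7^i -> [2, 14, 98, 686, 4802]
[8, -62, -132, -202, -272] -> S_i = 8 + -70*i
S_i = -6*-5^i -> [-6, 30, -150, 750, -3750]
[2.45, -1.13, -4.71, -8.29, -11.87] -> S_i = 2.45 + -3.58*i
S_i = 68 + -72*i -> [68, -4, -76, -148, -220]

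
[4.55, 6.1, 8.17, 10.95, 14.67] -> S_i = 4.55*1.34^i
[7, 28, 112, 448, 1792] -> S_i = 7*4^i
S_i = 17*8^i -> [17, 136, 1088, 8704, 69632]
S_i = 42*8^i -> [42, 336, 2688, 21504, 172032]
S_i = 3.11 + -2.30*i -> [3.11, 0.81, -1.49, -3.79, -6.09]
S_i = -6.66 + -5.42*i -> [-6.66, -12.08, -17.5, -22.92, -28.34]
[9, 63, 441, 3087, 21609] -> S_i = 9*7^i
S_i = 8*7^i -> [8, 56, 392, 2744, 19208]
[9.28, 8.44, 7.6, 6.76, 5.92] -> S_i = 9.28 + -0.84*i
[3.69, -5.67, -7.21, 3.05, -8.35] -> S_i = Random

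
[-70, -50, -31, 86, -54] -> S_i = Random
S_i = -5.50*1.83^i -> [-5.5, -10.07, -18.42, -33.71, -61.68]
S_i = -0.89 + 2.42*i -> [-0.89, 1.53, 3.95, 6.37, 8.79]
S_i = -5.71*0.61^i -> [-5.71, -3.48, -2.12, -1.3, -0.79]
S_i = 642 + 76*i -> [642, 718, 794, 870, 946]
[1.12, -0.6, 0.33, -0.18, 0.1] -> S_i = 1.12*(-0.54)^i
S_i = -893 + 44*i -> [-893, -849, -805, -761, -717]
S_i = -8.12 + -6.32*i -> [-8.12, -14.44, -20.76, -27.08, -33.4]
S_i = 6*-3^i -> [6, -18, 54, -162, 486]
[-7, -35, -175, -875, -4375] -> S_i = -7*5^i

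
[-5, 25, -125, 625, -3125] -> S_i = -5*-5^i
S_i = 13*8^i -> [13, 104, 832, 6656, 53248]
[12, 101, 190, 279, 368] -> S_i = 12 + 89*i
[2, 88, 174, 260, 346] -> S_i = 2 + 86*i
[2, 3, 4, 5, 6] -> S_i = 2 + 1*i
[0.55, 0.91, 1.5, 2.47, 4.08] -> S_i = 0.55*1.65^i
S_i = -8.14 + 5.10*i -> [-8.14, -3.04, 2.06, 7.16, 12.26]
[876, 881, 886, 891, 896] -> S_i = 876 + 5*i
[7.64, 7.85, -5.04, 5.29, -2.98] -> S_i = Random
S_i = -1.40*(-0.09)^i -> [-1.4, 0.13, -0.01, 0.0, -0.0]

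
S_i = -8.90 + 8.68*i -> [-8.9, -0.22, 8.46, 17.14, 25.82]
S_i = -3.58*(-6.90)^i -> [-3.58, 24.7, -170.44, 1176.06, -8114.83]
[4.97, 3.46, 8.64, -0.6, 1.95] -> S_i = Random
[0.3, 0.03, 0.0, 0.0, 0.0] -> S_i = 0.30*0.10^i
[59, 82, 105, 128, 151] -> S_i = 59 + 23*i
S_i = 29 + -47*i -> [29, -18, -65, -112, -159]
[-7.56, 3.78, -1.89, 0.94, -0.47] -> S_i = -7.56*(-0.50)^i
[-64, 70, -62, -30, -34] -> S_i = Random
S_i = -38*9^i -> [-38, -342, -3078, -27702, -249318]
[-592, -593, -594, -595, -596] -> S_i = -592 + -1*i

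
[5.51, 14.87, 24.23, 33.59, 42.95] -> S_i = 5.51 + 9.36*i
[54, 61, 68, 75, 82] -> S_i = 54 + 7*i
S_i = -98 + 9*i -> [-98, -89, -80, -71, -62]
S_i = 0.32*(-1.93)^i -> [0.32, -0.62, 1.19, -2.3, 4.44]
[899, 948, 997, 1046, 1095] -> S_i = 899 + 49*i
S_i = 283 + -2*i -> [283, 281, 279, 277, 275]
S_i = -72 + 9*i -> [-72, -63, -54, -45, -36]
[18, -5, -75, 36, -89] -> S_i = Random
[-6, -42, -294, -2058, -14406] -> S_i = -6*7^i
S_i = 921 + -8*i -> [921, 913, 905, 897, 889]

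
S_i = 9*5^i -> [9, 45, 225, 1125, 5625]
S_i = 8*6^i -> [8, 48, 288, 1728, 10368]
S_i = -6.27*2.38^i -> [-6.27, -14.92, -35.52, -84.53, -201.18]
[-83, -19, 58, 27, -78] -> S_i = Random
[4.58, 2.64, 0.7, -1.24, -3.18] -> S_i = 4.58 + -1.94*i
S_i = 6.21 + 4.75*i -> [6.21, 10.96, 15.71, 20.46, 25.21]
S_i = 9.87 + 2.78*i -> [9.87, 12.65, 15.43, 18.21, 20.99]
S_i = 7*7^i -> [7, 49, 343, 2401, 16807]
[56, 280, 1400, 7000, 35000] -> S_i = 56*5^i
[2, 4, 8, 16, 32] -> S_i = 2*2^i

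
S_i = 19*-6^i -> [19, -114, 684, -4104, 24624]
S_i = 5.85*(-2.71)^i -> [5.85, -15.85, 42.96, -116.43, 315.52]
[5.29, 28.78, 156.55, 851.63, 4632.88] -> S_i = 5.29*5.44^i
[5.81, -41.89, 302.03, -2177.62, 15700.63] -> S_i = 5.81*(-7.21)^i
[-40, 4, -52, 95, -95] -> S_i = Random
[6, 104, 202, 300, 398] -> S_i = 6 + 98*i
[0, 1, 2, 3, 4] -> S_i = 0 + 1*i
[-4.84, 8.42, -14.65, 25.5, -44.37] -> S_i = -4.84*(-1.74)^i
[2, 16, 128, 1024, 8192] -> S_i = 2*8^i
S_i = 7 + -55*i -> [7, -48, -103, -158, -213]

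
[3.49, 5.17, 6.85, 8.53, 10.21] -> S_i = 3.49 + 1.68*i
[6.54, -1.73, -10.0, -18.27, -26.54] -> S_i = 6.54 + -8.27*i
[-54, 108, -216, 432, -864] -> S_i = -54*-2^i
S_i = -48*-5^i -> [-48, 240, -1200, 6000, -30000]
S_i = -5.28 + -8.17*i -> [-5.28, -13.45, -21.62, -29.79, -37.96]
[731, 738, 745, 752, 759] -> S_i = 731 + 7*i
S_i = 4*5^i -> [4, 20, 100, 500, 2500]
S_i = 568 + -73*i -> [568, 495, 422, 349, 276]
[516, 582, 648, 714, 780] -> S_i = 516 + 66*i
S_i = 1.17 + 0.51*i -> [1.17, 1.68, 2.19, 2.7, 3.21]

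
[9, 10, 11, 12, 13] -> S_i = 9 + 1*i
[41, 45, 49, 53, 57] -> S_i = 41 + 4*i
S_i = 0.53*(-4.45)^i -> [0.53, -2.36, 10.5, -46.7, 207.83]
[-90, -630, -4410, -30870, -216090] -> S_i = -90*7^i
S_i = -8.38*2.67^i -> [-8.38, -22.37, -59.74, -159.51, -425.88]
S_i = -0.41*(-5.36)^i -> [-0.41, 2.2, -11.78, 63.14, -338.41]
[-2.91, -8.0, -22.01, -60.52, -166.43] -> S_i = -2.91*2.75^i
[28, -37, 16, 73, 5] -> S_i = Random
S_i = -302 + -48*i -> [-302, -350, -398, -446, -494]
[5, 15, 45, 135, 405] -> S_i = 5*3^i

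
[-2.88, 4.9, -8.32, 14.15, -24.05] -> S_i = -2.88*(-1.70)^i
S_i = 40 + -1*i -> [40, 39, 38, 37, 36]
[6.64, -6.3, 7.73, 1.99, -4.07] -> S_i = Random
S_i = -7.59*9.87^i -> [-7.59, -74.91, -739.39, -7297.82, -72029.5]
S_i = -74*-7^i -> [-74, 518, -3626, 25382, -177674]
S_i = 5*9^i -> [5, 45, 405, 3645, 32805]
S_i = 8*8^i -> [8, 64, 512, 4096, 32768]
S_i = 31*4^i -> [31, 124, 496, 1984, 7936]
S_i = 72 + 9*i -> [72, 81, 90, 99, 108]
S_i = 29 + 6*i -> [29, 35, 41, 47, 53]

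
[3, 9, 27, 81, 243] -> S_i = 3*3^i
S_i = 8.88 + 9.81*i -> [8.88, 18.69, 28.5, 38.31, 48.12]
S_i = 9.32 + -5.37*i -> [9.32, 3.95, -1.42, -6.79, -12.16]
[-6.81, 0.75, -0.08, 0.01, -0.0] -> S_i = -6.81*(-0.11)^i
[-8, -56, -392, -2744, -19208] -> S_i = -8*7^i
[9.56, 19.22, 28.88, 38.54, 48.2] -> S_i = 9.56 + 9.66*i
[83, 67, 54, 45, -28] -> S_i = Random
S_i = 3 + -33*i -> [3, -30, -63, -96, -129]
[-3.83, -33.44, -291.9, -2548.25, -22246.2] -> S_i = -3.83*8.73^i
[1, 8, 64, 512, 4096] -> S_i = 1*8^i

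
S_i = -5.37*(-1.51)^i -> [-5.37, 8.11, -12.24, 18.49, -27.92]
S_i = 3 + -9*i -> [3, -6, -15, -24, -33]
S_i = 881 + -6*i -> [881, 875, 869, 863, 857]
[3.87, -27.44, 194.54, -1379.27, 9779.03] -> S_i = 3.87*(-7.09)^i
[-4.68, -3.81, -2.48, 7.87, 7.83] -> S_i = Random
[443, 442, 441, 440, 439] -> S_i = 443 + -1*i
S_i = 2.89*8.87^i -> [2.89, 25.63, 227.38, 2016.83, 17889.26]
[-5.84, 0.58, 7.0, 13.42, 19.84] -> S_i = -5.84 + 6.42*i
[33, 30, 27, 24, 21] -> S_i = 33 + -3*i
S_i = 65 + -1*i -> [65, 64, 63, 62, 61]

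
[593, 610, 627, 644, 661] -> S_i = 593 + 17*i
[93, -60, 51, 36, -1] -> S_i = Random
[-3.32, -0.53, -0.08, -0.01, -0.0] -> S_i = -3.32*0.16^i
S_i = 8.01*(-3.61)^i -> [8.01, -28.92, 104.39, -376.84, 1360.38]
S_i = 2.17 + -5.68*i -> [2.17, -3.51, -9.19, -14.87, -20.55]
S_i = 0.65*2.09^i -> [0.65, 1.36, 2.84, 5.93, 12.4]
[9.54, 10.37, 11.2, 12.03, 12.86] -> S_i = 9.54 + 0.83*i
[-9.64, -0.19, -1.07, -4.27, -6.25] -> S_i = Random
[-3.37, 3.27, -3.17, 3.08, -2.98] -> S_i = -3.37*(-0.97)^i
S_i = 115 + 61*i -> [115, 176, 237, 298, 359]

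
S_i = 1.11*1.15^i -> [1.11, 1.28, 1.47, 1.69, 1.94]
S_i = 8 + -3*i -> [8, 5, 2, -1, -4]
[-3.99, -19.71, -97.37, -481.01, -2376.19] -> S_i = -3.99*4.94^i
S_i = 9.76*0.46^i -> [9.76, 4.49, 2.07, 0.95, 0.44]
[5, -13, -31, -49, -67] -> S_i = 5 + -18*i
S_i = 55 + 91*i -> [55, 146, 237, 328, 419]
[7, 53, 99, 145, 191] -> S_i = 7 + 46*i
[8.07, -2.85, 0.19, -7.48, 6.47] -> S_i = Random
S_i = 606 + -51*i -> [606, 555, 504, 453, 402]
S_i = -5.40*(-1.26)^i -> [-5.4, 6.8, -8.57, 10.8, -13.61]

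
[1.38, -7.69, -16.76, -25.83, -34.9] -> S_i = 1.38 + -9.07*i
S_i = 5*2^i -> [5, 10, 20, 40, 80]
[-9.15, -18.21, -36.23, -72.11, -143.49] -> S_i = -9.15*1.99^i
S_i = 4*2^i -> [4, 8, 16, 32, 64]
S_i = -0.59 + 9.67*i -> [-0.59, 9.08, 18.75, 28.42, 38.09]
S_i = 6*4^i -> [6, 24, 96, 384, 1536]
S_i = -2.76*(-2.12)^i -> [-2.76, 5.85, -12.4, 26.3, -55.75]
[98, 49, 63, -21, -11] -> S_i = Random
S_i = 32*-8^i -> [32, -256, 2048, -16384, 131072]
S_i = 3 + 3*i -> [3, 6, 9, 12, 15]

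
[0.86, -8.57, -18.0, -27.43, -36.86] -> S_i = 0.86 + -9.43*i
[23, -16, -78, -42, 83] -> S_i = Random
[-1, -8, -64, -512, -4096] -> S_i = -1*8^i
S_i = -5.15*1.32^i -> [-5.15, -6.8, -8.97, -11.84, -15.64]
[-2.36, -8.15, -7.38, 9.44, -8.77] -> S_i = Random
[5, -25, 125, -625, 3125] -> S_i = 5*-5^i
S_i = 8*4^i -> [8, 32, 128, 512, 2048]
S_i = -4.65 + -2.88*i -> [-4.65, -7.53, -10.41, -13.29, -16.17]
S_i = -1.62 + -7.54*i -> [-1.62, -9.16, -16.7, -24.24, -31.78]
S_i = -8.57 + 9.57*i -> [-8.57, 1.0, 10.57, 20.14, 29.71]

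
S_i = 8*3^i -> [8, 24, 72, 216, 648]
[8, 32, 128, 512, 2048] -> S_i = 8*4^i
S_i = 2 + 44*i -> [2, 46, 90, 134, 178]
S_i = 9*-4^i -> [9, -36, 144, -576, 2304]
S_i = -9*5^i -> [-9, -45, -225, -1125, -5625]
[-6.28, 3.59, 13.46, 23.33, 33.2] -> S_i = -6.28 + 9.87*i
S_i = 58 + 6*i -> [58, 64, 70, 76, 82]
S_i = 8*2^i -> [8, 16, 32, 64, 128]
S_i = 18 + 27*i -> [18, 45, 72, 99, 126]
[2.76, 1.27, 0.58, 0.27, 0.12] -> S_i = 2.76*0.46^i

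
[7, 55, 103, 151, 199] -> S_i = 7 + 48*i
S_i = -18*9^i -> [-18, -162, -1458, -13122, -118098]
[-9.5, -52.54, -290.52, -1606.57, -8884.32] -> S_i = -9.50*5.53^i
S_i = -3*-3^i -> [-3, 9, -27, 81, -243]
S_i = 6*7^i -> [6, 42, 294, 2058, 14406]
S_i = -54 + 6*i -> [-54, -48, -42, -36, -30]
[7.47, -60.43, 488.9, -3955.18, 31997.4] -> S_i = 7.47*(-8.09)^i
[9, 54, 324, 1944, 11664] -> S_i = 9*6^i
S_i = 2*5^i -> [2, 10, 50, 250, 1250]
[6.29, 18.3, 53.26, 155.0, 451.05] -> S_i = 6.29*2.91^i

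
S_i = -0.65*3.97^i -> [-0.65, -2.58, -10.24, -40.67, -161.46]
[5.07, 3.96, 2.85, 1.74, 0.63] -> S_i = 5.07 + -1.11*i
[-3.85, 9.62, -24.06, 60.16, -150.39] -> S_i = -3.85*(-2.50)^i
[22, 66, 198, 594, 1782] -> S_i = 22*3^i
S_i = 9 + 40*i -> [9, 49, 89, 129, 169]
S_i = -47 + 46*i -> [-47, -1, 45, 91, 137]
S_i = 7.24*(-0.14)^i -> [7.24, -1.01, 0.14, -0.02, 0.0]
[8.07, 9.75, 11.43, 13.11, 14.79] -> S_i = 8.07 + 1.68*i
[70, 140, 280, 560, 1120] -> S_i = 70*2^i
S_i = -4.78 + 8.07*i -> [-4.78, 3.29, 11.36, 19.43, 27.5]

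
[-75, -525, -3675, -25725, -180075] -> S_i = -75*7^i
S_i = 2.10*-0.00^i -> [2.1, -0.0, 0.0, -0.0, 0.0]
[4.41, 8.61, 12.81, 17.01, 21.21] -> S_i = 4.41 + 4.20*i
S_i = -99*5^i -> [-99, -495, -2475, -12375, -61875]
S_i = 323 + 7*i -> [323, 330, 337, 344, 351]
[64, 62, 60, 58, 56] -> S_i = 64 + -2*i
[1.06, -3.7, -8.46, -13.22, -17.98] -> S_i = 1.06 + -4.76*i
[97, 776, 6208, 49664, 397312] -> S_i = 97*8^i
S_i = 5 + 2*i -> [5, 7, 9, 11, 13]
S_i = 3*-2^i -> [3, -6, 12, -24, 48]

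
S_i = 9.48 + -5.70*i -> [9.48, 3.78, -1.92, -7.62, -13.32]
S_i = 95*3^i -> [95, 285, 855, 2565, 7695]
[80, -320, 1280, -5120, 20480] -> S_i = 80*-4^i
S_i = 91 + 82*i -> [91, 173, 255, 337, 419]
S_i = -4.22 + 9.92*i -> [-4.22, 5.7, 15.62, 25.54, 35.46]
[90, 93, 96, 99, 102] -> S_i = 90 + 3*i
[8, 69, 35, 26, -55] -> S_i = Random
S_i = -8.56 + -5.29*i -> [-8.56, -13.85, -19.14, -24.43, -29.72]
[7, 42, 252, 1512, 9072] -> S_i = 7*6^i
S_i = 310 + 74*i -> [310, 384, 458, 532, 606]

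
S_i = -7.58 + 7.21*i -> [-7.58, -0.37, 6.84, 14.05, 21.26]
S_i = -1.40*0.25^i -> [-1.4, -0.35, -0.09, -0.02, -0.01]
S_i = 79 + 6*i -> [79, 85, 91, 97, 103]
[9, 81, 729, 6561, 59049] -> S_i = 9*9^i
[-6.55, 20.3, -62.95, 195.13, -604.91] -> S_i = -6.55*(-3.10)^i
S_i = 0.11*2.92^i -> [0.11, 0.32, 0.94, 2.74, 8.0]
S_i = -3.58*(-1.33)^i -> [-3.58, 4.76, -6.33, 8.42, -11.2]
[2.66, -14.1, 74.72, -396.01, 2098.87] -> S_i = 2.66*(-5.30)^i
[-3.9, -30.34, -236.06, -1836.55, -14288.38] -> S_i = -3.90*7.78^i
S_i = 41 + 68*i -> [41, 109, 177, 245, 313]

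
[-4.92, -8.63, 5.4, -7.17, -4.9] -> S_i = Random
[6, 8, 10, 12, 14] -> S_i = 6 + 2*i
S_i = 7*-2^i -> [7, -14, 28, -56, 112]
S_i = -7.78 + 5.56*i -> [-7.78, -2.22, 3.34, 8.9, 14.46]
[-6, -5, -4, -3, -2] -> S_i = -6 + 1*i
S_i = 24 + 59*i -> [24, 83, 142, 201, 260]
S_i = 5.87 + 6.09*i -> [5.87, 11.96, 18.05, 24.14, 30.23]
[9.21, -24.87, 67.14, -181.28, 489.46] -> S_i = 9.21*(-2.70)^i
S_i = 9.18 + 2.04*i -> [9.18, 11.22, 13.26, 15.3, 17.34]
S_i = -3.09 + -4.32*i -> [-3.09, -7.41, -11.73, -16.05, -20.37]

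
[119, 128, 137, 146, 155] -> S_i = 119 + 9*i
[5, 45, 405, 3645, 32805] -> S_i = 5*9^i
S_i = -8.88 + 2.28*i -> [-8.88, -6.6, -4.32, -2.04, 0.24]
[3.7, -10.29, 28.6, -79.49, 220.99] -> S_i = 3.70*(-2.78)^i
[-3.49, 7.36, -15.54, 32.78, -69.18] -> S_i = -3.49*(-2.11)^i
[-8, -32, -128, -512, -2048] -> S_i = -8*4^i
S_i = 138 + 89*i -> [138, 227, 316, 405, 494]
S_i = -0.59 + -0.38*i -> [-0.59, -0.97, -1.35, -1.73, -2.11]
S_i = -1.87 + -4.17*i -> [-1.87, -6.04, -10.21, -14.38, -18.55]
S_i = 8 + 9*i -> [8, 17, 26, 35, 44]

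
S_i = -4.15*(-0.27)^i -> [-4.15, 1.12, -0.3, 0.08, -0.02]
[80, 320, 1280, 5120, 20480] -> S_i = 80*4^i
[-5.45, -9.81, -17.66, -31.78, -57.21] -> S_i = -5.45*1.80^i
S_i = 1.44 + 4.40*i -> [1.44, 5.84, 10.24, 14.64, 19.04]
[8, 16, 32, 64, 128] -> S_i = 8*2^i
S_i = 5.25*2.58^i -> [5.25, 13.54, 34.95, 90.16, 232.62]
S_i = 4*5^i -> [4, 20, 100, 500, 2500]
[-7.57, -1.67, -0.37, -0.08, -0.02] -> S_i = -7.57*0.22^i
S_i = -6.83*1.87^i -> [-6.83, -12.77, -23.88, -44.66, -83.52]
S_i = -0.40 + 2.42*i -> [-0.4, 2.02, 4.44, 6.86, 9.28]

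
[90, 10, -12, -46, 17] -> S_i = Random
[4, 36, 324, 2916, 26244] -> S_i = 4*9^i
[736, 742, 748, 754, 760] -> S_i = 736 + 6*i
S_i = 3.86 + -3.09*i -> [3.86, 0.77, -2.32, -5.41, -8.5]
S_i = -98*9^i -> [-98, -882, -7938, -71442, -642978]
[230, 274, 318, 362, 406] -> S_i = 230 + 44*i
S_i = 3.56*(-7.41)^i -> [3.56, -26.38, 195.47, -1448.45, 10733.04]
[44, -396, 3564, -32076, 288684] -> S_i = 44*-9^i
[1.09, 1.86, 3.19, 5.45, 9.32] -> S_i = 1.09*1.71^i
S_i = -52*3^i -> [-52, -156, -468, -1404, -4212]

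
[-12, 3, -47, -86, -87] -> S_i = Random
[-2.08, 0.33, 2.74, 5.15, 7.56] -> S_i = -2.08 + 2.41*i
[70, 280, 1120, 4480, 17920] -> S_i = 70*4^i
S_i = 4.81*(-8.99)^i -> [4.81, -43.24, 388.74, -3494.81, 31418.38]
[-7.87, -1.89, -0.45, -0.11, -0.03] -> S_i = -7.87*0.24^i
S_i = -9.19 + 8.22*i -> [-9.19, -0.97, 7.25, 15.47, 23.69]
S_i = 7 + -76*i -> [7, -69, -145, -221, -297]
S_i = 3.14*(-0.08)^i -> [3.14, -0.25, 0.02, -0.0, 0.0]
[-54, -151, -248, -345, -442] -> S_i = -54 + -97*i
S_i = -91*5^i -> [-91, -455, -2275, -11375, -56875]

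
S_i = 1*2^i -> [1, 2, 4, 8, 16]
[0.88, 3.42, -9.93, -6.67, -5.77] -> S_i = Random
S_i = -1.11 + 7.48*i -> [-1.11, 6.37, 13.85, 21.33, 28.81]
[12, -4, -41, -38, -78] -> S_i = Random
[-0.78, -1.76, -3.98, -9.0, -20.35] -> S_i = -0.78*2.26^i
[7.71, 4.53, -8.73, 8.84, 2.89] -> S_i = Random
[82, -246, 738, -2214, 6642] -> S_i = 82*-3^i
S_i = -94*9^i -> [-94, -846, -7614, -68526, -616734]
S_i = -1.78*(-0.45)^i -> [-1.78, 0.8, -0.36, 0.16, -0.07]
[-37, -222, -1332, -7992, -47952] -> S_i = -37*6^i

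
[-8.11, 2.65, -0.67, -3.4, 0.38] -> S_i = Random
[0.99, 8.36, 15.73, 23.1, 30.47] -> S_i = 0.99 + 7.37*i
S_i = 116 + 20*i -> [116, 136, 156, 176, 196]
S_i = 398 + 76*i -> [398, 474, 550, 626, 702]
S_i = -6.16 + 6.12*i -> [-6.16, -0.04, 6.08, 12.2, 18.32]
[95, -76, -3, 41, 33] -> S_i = Random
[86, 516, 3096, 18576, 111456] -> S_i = 86*6^i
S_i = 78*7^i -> [78, 546, 3822, 26754, 187278]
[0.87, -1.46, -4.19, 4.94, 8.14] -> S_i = Random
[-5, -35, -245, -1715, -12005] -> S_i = -5*7^i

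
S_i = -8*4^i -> [-8, -32, -128, -512, -2048]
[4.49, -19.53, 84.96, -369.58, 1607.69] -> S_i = 4.49*(-4.35)^i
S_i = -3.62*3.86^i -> [-3.62, -13.97, -53.94, -208.2, -803.63]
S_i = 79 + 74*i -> [79, 153, 227, 301, 375]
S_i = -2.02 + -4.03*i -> [-2.02, -6.05, -10.08, -14.11, -18.14]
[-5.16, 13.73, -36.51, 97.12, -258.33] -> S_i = -5.16*(-2.66)^i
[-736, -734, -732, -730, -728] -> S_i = -736 + 2*i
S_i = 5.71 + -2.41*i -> [5.71, 3.3, 0.89, -1.52, -3.93]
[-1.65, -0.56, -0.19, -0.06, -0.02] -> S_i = -1.65*0.34^i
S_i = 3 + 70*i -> [3, 73, 143, 213, 283]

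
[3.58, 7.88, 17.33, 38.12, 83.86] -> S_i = 3.58*2.20^i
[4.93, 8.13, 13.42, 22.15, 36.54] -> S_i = 4.93*1.65^i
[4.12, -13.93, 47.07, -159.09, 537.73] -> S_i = 4.12*(-3.38)^i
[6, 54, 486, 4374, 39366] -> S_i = 6*9^i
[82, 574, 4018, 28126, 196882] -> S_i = 82*7^i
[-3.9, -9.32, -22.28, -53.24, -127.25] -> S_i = -3.90*2.39^i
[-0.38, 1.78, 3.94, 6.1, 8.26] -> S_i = -0.38 + 2.16*i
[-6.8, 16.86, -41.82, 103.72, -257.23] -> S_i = -6.80*(-2.48)^i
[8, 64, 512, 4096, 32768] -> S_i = 8*8^i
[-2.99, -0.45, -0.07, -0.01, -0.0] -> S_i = -2.99*0.15^i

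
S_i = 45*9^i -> [45, 405, 3645, 32805, 295245]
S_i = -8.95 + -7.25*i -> [-8.95, -16.2, -23.45, -30.7, -37.95]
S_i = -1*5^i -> [-1, -5, -25, -125, -625]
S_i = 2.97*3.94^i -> [2.97, 11.7, 46.11, 181.65, 715.72]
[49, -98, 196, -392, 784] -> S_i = 49*-2^i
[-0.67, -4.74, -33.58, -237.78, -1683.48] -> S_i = -0.67*7.08^i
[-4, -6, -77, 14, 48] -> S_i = Random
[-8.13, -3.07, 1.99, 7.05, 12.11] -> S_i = -8.13 + 5.06*i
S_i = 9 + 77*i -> [9, 86, 163, 240, 317]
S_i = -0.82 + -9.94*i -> [-0.82, -10.76, -20.7, -30.64, -40.58]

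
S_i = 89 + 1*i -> [89, 90, 91, 92, 93]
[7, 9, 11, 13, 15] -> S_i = 7 + 2*i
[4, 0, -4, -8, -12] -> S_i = 4 + -4*i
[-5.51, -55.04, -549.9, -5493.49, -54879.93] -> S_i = -5.51*9.99^i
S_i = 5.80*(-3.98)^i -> [5.8, -23.08, 91.87, -365.66, 1455.33]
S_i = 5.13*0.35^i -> [5.13, 1.8, 0.63, 0.22, 0.08]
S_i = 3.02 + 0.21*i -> [3.02, 3.23, 3.44, 3.65, 3.86]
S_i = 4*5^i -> [4, 20, 100, 500, 2500]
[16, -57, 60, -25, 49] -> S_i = Random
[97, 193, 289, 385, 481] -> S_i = 97 + 96*i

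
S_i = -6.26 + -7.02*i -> [-6.26, -13.28, -20.3, -27.32, -34.34]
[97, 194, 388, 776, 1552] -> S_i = 97*2^i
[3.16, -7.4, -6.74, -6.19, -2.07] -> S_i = Random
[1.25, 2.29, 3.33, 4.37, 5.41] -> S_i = 1.25 + 1.04*i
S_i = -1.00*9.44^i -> [-1.0, -9.44, -89.11, -841.23, -7941.23]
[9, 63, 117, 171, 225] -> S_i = 9 + 54*i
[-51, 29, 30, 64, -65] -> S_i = Random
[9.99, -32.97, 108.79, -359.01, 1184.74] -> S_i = 9.99*(-3.30)^i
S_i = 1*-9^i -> [1, -9, 81, -729, 6561]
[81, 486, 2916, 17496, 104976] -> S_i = 81*6^i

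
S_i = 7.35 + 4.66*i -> [7.35, 12.01, 16.67, 21.33, 25.99]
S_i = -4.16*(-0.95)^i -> [-4.16, 3.95, -3.75, 3.57, -3.39]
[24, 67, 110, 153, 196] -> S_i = 24 + 43*i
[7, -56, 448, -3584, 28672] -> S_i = 7*-8^i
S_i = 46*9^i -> [46, 414, 3726, 33534, 301806]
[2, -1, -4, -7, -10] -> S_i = 2 + -3*i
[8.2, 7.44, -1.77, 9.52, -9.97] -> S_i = Random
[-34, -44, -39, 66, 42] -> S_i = Random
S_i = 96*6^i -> [96, 576, 3456, 20736, 124416]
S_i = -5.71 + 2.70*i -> [-5.71, -3.01, -0.31, 2.39, 5.09]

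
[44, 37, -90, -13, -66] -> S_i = Random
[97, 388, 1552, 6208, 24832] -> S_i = 97*4^i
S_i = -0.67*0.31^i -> [-0.67, -0.21, -0.06, -0.02, -0.01]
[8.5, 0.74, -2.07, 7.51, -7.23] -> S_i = Random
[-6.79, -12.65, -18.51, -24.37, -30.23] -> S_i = -6.79 + -5.86*i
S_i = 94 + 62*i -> [94, 156, 218, 280, 342]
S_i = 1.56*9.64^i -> [1.56, 15.04, 144.97, 1397.51, 13472.02]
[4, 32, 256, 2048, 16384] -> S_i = 4*8^i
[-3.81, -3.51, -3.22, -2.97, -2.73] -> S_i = -3.81*0.92^i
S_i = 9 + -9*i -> [9, 0, -9, -18, -27]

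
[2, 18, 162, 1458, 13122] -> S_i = 2*9^i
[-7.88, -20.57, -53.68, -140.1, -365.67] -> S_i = -7.88*2.61^i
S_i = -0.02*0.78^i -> [-0.02, -0.02, -0.01, -0.01, -0.01]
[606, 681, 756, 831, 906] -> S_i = 606 + 75*i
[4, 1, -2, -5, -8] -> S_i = 4 + -3*i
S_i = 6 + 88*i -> [6, 94, 182, 270, 358]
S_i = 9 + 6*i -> [9, 15, 21, 27, 33]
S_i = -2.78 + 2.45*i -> [-2.78, -0.33, 2.12, 4.57, 7.02]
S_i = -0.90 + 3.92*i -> [-0.9, 3.02, 6.94, 10.86, 14.78]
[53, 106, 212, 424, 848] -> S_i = 53*2^i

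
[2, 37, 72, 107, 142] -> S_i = 2 + 35*i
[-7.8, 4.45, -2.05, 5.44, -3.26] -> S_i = Random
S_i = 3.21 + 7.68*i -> [3.21, 10.89, 18.57, 26.25, 33.93]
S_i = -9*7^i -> [-9, -63, -441, -3087, -21609]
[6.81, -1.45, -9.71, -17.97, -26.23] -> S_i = 6.81 + -8.26*i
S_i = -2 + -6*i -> [-2, -8, -14, -20, -26]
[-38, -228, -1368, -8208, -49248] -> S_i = -38*6^i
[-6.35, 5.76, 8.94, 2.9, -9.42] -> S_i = Random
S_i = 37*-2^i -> [37, -74, 148, -296, 592]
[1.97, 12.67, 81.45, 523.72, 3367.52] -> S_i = 1.97*6.43^i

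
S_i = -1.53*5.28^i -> [-1.53, -8.08, -42.65, -225.21, -1189.12]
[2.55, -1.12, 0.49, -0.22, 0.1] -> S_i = 2.55*(-0.44)^i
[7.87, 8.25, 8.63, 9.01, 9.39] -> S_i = 7.87 + 0.38*i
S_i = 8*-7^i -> [8, -56, 392, -2744, 19208]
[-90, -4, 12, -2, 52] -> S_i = Random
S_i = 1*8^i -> [1, 8, 64, 512, 4096]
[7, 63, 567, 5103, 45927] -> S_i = 7*9^i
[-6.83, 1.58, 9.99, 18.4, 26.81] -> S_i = -6.83 + 8.41*i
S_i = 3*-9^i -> [3, -27, 243, -2187, 19683]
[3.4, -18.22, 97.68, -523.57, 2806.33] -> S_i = 3.40*(-5.36)^i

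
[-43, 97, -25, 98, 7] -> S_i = Random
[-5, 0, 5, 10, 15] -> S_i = -5 + 5*i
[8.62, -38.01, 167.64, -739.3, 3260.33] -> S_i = 8.62*(-4.41)^i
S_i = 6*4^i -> [6, 24, 96, 384, 1536]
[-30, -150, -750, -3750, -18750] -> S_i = -30*5^i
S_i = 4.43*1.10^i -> [4.43, 4.87, 5.36, 5.9, 6.49]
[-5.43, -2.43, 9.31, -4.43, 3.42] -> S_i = Random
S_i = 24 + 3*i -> [24, 27, 30, 33, 36]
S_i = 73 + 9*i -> [73, 82, 91, 100, 109]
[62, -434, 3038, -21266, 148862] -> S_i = 62*-7^i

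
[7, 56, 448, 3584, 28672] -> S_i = 7*8^i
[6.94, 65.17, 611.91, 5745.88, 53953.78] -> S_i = 6.94*9.39^i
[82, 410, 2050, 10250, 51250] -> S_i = 82*5^i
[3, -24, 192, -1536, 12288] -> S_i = 3*-8^i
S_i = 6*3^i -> [6, 18, 54, 162, 486]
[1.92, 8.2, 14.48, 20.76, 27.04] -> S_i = 1.92 + 6.28*i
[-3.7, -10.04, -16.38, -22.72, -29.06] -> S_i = -3.70 + -6.34*i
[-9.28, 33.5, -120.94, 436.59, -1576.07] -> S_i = -9.28*(-3.61)^i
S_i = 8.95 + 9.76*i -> [8.95, 18.71, 28.47, 38.23, 47.99]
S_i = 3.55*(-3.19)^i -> [3.55, -11.32, 36.13, -115.24, 367.61]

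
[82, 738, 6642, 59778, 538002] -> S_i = 82*9^i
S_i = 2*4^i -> [2, 8, 32, 128, 512]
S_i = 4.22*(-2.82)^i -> [4.22, -11.9, 33.56, -94.64, 266.88]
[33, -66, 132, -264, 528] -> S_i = 33*-2^i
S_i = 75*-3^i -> [75, -225, 675, -2025, 6075]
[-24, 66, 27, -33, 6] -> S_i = Random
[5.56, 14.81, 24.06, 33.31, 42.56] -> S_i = 5.56 + 9.25*i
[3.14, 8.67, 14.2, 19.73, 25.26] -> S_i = 3.14 + 5.53*i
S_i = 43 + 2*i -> [43, 45, 47, 49, 51]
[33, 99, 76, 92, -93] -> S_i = Random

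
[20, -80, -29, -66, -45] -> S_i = Random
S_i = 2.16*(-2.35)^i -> [2.16, -5.08, 11.93, -28.03, 65.88]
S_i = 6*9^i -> [6, 54, 486, 4374, 39366]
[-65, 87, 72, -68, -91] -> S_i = Random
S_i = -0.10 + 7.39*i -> [-0.1, 7.29, 14.68, 22.07, 29.46]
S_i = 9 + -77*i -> [9, -68, -145, -222, -299]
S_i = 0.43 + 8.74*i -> [0.43, 9.17, 17.91, 26.65, 35.39]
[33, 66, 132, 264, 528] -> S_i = 33*2^i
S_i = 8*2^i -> [8, 16, 32, 64, 128]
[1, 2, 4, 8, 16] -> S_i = 1*2^i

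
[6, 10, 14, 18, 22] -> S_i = 6 + 4*i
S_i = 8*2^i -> [8, 16, 32, 64, 128]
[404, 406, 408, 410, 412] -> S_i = 404 + 2*i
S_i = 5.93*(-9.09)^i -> [5.93, -53.9, 489.98, -4453.96, 40486.5]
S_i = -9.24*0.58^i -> [-9.24, -5.36, -3.11, -1.8, -1.05]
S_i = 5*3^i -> [5, 15, 45, 135, 405]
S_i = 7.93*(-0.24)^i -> [7.93, -1.9, 0.46, -0.11, 0.03]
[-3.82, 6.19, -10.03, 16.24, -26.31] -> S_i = -3.82*(-1.62)^i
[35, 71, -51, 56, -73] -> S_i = Random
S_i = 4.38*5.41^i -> [4.38, 23.7, 128.19, 693.53, 3752.0]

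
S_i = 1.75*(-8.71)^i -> [1.75, -15.24, 132.76, -1156.36, 10071.88]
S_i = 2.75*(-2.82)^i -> [2.75, -7.76, 21.87, -61.67, 173.91]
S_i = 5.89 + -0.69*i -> [5.89, 5.2, 4.51, 3.82, 3.13]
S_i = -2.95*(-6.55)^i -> [-2.95, 19.32, -126.56, 828.98, -5429.84]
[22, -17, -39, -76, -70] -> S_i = Random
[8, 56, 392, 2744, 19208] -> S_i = 8*7^i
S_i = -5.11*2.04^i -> [-5.11, -10.42, -21.27, -43.38, -88.5]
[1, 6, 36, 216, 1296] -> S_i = 1*6^i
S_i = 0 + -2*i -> [0, -2, -4, -6, -8]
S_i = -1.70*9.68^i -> [-1.7, -16.46, -159.29, -1541.97, -14926.24]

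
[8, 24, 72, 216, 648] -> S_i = 8*3^i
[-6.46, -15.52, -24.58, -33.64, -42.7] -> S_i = -6.46 + -9.06*i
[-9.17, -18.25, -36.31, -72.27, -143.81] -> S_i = -9.17*1.99^i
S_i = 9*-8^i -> [9, -72, 576, -4608, 36864]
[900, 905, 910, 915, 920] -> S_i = 900 + 5*i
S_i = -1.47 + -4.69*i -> [-1.47, -6.16, -10.85, -15.54, -20.23]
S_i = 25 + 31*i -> [25, 56, 87, 118, 149]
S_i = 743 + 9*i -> [743, 752, 761, 770, 779]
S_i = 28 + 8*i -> [28, 36, 44, 52, 60]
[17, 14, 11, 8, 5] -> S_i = 17 + -3*i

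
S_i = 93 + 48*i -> [93, 141, 189, 237, 285]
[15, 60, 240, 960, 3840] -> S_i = 15*4^i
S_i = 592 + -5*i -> [592, 587, 582, 577, 572]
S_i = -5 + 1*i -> [-5, -4, -3, -2, -1]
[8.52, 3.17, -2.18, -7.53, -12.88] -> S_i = 8.52 + -5.35*i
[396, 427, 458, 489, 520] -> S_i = 396 + 31*i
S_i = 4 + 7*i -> [4, 11, 18, 25, 32]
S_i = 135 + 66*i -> [135, 201, 267, 333, 399]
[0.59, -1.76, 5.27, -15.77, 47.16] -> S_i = 0.59*(-2.99)^i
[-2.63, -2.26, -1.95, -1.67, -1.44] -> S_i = -2.63*0.86^i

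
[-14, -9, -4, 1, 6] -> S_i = -14 + 5*i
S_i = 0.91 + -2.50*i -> [0.91, -1.59, -4.09, -6.59, -9.09]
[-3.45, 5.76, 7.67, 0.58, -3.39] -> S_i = Random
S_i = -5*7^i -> [-5, -35, -245, -1715, -12005]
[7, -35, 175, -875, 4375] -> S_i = 7*-5^i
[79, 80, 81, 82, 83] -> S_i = 79 + 1*i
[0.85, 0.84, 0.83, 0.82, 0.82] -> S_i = 0.85*0.99^i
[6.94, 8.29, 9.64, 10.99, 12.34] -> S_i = 6.94 + 1.35*i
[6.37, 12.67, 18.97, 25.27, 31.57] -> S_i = 6.37 + 6.30*i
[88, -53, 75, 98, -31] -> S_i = Random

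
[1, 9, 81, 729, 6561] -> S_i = 1*9^i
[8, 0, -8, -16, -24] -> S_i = 8 + -8*i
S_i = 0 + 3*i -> [0, 3, 6, 9, 12]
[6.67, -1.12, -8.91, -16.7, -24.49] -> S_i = 6.67 + -7.79*i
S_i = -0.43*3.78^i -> [-0.43, -1.63, -6.14, -23.22, -87.79]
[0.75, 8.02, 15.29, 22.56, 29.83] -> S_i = 0.75 + 7.27*i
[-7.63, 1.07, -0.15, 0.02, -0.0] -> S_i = -7.63*(-0.14)^i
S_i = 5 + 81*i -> [5, 86, 167, 248, 329]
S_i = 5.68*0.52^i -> [5.68, 2.95, 1.54, 0.8, 0.42]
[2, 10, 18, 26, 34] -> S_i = 2 + 8*i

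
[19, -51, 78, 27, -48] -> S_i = Random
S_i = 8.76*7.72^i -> [8.76, 67.63, 522.08, 4030.47, 31115.25]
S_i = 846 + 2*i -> [846, 848, 850, 852, 854]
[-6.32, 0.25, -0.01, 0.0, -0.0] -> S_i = -6.32*(-0.04)^i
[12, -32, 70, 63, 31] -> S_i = Random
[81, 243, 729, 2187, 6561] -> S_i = 81*3^i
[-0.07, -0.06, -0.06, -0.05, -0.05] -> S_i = -0.07*0.92^i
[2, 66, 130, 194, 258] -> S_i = 2 + 64*i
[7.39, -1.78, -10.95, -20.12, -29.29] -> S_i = 7.39 + -9.17*i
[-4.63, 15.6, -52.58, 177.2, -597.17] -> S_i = -4.63*(-3.37)^i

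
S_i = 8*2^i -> [8, 16, 32, 64, 128]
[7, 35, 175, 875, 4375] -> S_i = 7*5^i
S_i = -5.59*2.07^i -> [-5.59, -11.57, -23.95, -49.58, -102.63]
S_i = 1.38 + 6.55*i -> [1.38, 7.93, 14.48, 21.03, 27.58]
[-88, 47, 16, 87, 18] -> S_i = Random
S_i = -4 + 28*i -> [-4, 24, 52, 80, 108]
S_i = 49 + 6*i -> [49, 55, 61, 67, 73]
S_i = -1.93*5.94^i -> [-1.93, -11.46, -68.1, -404.5, -2402.72]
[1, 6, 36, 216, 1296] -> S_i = 1*6^i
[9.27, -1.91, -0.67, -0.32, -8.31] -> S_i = Random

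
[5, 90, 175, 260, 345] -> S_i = 5 + 85*i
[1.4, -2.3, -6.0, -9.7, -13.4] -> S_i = 1.40 + -3.70*i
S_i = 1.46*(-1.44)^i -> [1.46, -2.1, 3.03, -4.36, 6.28]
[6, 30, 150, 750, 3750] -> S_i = 6*5^i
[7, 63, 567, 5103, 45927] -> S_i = 7*9^i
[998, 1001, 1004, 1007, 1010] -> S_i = 998 + 3*i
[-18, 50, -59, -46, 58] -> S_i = Random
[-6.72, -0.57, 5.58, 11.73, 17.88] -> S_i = -6.72 + 6.15*i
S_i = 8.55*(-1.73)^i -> [8.55, -14.79, 25.59, -44.27, 76.59]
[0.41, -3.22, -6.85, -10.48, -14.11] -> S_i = 0.41 + -3.63*i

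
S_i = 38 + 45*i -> [38, 83, 128, 173, 218]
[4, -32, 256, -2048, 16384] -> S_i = 4*-8^i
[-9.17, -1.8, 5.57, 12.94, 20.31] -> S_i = -9.17 + 7.37*i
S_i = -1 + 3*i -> [-1, 2, 5, 8, 11]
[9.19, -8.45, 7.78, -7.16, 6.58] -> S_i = 9.19*(-0.92)^i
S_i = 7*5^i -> [7, 35, 175, 875, 4375]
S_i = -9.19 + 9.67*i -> [-9.19, 0.48, 10.15, 19.82, 29.49]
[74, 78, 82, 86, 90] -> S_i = 74 + 4*i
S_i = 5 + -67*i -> [5, -62, -129, -196, -263]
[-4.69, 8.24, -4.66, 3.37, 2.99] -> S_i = Random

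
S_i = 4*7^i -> [4, 28, 196, 1372, 9604]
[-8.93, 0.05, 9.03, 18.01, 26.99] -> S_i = -8.93 + 8.98*i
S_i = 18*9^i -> [18, 162, 1458, 13122, 118098]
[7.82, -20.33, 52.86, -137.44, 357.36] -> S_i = 7.82*(-2.60)^i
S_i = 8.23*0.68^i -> [8.23, 5.6, 3.81, 2.59, 1.76]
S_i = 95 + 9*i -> [95, 104, 113, 122, 131]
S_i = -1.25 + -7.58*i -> [-1.25, -8.83, -16.41, -23.99, -31.57]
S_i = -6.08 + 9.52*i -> [-6.08, 3.44, 12.96, 22.48, 32.0]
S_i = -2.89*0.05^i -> [-2.89, -0.14, -0.01, -0.0, -0.0]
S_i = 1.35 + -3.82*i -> [1.35, -2.47, -6.29, -10.11, -13.93]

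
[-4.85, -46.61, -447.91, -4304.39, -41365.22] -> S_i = -4.85*9.61^i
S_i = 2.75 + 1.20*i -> [2.75, 3.95, 5.15, 6.35, 7.55]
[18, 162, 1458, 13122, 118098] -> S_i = 18*9^i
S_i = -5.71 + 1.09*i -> [-5.71, -4.62, -3.53, -2.44, -1.35]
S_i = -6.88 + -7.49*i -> [-6.88, -14.37, -21.86, -29.35, -36.84]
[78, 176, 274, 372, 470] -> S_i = 78 + 98*i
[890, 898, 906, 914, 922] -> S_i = 890 + 8*i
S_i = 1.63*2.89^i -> [1.63, 4.71, 13.61, 39.34, 113.7]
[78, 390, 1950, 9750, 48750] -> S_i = 78*5^i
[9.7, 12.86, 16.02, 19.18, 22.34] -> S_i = 9.70 + 3.16*i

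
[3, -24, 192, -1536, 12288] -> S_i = 3*-8^i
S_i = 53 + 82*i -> [53, 135, 217, 299, 381]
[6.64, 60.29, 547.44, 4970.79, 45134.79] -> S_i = 6.64*9.08^i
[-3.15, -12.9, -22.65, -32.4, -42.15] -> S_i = -3.15 + -9.75*i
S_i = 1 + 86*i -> [1, 87, 173, 259, 345]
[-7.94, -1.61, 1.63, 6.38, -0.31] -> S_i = Random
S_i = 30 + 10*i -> [30, 40, 50, 60, 70]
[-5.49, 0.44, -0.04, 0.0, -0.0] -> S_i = -5.49*(-0.08)^i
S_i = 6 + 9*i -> [6, 15, 24, 33, 42]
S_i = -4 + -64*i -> [-4, -68, -132, -196, -260]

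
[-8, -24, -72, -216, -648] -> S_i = -8*3^i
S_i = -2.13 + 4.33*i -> [-2.13, 2.2, 6.53, 10.86, 15.19]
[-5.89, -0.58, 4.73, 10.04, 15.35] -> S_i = -5.89 + 5.31*i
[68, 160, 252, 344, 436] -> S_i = 68 + 92*i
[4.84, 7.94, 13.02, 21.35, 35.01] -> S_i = 4.84*1.64^i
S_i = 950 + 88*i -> [950, 1038, 1126, 1214, 1302]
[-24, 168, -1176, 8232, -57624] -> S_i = -24*-7^i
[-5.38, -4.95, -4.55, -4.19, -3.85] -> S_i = -5.38*0.92^i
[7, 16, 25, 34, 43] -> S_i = 7 + 9*i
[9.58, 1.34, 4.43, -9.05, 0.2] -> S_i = Random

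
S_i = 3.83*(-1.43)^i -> [3.83, -5.48, 7.83, -11.2, 16.02]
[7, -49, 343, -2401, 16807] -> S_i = 7*-7^i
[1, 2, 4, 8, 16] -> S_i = 1*2^i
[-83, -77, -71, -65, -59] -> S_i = -83 + 6*i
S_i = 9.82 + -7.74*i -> [9.82, 2.08, -5.66, -13.4, -21.14]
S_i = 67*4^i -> [67, 268, 1072, 4288, 17152]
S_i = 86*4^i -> [86, 344, 1376, 5504, 22016]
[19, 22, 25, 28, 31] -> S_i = 19 + 3*i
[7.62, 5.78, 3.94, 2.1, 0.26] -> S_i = 7.62 + -1.84*i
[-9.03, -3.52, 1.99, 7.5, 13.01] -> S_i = -9.03 + 5.51*i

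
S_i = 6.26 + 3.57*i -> [6.26, 9.83, 13.4, 16.97, 20.54]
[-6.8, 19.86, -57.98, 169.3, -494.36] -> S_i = -6.80*(-2.92)^i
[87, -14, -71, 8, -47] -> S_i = Random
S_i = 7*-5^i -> [7, -35, 175, -875, 4375]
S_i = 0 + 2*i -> [0, 2, 4, 6, 8]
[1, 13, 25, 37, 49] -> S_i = 1 + 12*i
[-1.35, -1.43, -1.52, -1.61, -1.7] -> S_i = -1.35*1.06^i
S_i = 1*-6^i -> [1, -6, 36, -216, 1296]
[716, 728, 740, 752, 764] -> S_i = 716 + 12*i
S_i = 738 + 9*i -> [738, 747, 756, 765, 774]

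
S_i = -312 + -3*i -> [-312, -315, -318, -321, -324]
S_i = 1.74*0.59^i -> [1.74, 1.03, 0.61, 0.36, 0.21]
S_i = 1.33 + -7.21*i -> [1.33, -5.88, -13.09, -20.3, -27.51]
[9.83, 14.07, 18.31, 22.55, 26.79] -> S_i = 9.83 + 4.24*i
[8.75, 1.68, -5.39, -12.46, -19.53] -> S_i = 8.75 + -7.07*i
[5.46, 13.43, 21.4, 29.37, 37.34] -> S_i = 5.46 + 7.97*i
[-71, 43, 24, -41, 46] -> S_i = Random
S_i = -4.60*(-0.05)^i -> [-4.6, 0.23, -0.01, 0.0, -0.0]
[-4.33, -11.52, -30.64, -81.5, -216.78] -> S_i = -4.33*2.66^i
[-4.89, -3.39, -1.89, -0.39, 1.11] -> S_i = -4.89 + 1.50*i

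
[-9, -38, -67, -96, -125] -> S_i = -9 + -29*i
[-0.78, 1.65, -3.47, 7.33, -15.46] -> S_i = -0.78*(-2.11)^i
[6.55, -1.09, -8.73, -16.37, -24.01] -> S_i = 6.55 + -7.64*i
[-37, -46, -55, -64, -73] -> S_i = -37 + -9*i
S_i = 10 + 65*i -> [10, 75, 140, 205, 270]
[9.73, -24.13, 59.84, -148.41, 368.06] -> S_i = 9.73*(-2.48)^i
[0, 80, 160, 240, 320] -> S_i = 0 + 80*i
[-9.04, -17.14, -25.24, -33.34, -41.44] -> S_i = -9.04 + -8.10*i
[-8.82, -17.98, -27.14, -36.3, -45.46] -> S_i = -8.82 + -9.16*i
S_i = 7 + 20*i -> [7, 27, 47, 67, 87]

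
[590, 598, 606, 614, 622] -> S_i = 590 + 8*i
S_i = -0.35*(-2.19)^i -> [-0.35, 0.77, -1.68, 3.68, -8.05]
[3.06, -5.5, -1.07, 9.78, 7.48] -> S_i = Random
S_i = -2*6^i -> [-2, -12, -72, -432, -2592]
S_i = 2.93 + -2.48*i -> [2.93, 0.45, -2.03, -4.51, -6.99]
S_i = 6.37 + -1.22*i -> [6.37, 5.15, 3.93, 2.71, 1.49]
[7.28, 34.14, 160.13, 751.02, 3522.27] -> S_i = 7.28*4.69^i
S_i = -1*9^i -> [-1, -9, -81, -729, -6561]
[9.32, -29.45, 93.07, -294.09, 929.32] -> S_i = 9.32*(-3.16)^i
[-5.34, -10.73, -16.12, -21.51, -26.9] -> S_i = -5.34 + -5.39*i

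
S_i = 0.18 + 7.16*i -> [0.18, 7.34, 14.5, 21.66, 28.82]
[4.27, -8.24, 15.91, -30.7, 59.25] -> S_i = 4.27*(-1.93)^i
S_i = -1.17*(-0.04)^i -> [-1.17, 0.05, -0.0, 0.0, -0.0]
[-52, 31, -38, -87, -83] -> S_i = Random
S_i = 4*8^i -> [4, 32, 256, 2048, 16384]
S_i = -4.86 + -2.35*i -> [-4.86, -7.21, -9.56, -11.91, -14.26]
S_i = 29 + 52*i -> [29, 81, 133, 185, 237]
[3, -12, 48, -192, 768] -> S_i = 3*-4^i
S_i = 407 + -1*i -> [407, 406, 405, 404, 403]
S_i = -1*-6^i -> [-1, 6, -36, 216, -1296]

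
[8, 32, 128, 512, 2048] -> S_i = 8*4^i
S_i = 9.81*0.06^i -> [9.81, 0.59, 0.04, 0.0, 0.0]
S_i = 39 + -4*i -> [39, 35, 31, 27, 23]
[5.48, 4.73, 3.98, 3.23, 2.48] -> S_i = 5.48 + -0.75*i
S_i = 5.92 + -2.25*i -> [5.92, 3.67, 1.42, -0.83, -3.08]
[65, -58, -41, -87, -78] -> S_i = Random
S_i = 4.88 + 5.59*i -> [4.88, 10.47, 16.06, 21.65, 27.24]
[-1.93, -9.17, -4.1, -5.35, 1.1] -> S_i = Random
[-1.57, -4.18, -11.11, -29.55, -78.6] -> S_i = -1.57*2.66^i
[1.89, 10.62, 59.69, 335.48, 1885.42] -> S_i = 1.89*5.62^i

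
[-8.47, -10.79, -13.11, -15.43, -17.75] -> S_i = -8.47 + -2.32*i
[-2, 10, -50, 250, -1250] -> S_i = -2*-5^i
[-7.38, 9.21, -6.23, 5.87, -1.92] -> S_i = Random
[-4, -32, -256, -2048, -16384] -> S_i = -4*8^i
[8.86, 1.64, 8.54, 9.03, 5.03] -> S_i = Random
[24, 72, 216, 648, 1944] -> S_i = 24*3^i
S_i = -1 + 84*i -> [-1, 83, 167, 251, 335]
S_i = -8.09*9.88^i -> [-8.09, -79.93, -789.7, -7802.24, -77086.14]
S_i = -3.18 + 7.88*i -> [-3.18, 4.7, 12.58, 20.46, 28.34]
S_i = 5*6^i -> [5, 30, 180, 1080, 6480]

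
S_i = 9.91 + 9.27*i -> [9.91, 19.18, 28.45, 37.72, 46.99]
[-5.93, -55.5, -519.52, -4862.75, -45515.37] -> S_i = -5.93*9.36^i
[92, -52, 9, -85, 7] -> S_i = Random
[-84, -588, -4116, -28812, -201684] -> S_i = -84*7^i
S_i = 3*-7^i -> [3, -21, 147, -1029, 7203]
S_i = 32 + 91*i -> [32, 123, 214, 305, 396]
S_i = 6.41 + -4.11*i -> [6.41, 2.3, -1.81, -5.92, -10.03]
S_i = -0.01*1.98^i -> [-0.01, -0.02, -0.04, -0.08, -0.15]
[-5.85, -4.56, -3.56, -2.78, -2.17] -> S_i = -5.85*0.78^i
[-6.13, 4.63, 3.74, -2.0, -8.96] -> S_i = Random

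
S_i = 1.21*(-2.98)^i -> [1.21, -3.61, 10.75, -32.02, 95.42]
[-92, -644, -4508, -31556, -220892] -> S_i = -92*7^i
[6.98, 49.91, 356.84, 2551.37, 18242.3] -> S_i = 6.98*7.15^i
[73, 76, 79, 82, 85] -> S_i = 73 + 3*i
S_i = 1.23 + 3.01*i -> [1.23, 4.24, 7.25, 10.26, 13.27]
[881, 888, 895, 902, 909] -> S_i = 881 + 7*i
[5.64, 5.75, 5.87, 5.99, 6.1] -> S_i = 5.64*1.02^i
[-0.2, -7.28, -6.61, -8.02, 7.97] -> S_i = Random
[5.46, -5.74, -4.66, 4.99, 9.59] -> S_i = Random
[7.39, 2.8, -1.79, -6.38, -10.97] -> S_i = 7.39 + -4.59*i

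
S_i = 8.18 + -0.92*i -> [8.18, 7.26, 6.34, 5.42, 4.5]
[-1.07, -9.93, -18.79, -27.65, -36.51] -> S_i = -1.07 + -8.86*i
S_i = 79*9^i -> [79, 711, 6399, 57591, 518319]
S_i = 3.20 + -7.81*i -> [3.2, -4.61, -12.42, -20.23, -28.04]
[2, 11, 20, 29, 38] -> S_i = 2 + 9*i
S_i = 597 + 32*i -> [597, 629, 661, 693, 725]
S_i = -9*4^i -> [-9, -36, -144, -576, -2304]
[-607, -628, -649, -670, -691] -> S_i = -607 + -21*i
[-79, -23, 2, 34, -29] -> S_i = Random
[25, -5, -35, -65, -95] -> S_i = 25 + -30*i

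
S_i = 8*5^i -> [8, 40, 200, 1000, 5000]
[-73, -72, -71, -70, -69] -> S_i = -73 + 1*i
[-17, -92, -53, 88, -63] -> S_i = Random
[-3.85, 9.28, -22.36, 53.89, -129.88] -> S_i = -3.85*(-2.41)^i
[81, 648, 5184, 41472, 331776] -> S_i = 81*8^i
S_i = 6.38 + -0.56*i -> [6.38, 5.82, 5.26, 4.7, 4.14]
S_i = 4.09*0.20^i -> [4.09, 0.82, 0.16, 0.03, 0.01]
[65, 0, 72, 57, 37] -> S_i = Random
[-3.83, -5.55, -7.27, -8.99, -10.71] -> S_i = -3.83 + -1.72*i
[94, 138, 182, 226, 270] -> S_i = 94 + 44*i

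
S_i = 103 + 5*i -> [103, 108, 113, 118, 123]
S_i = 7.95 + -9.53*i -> [7.95, -1.58, -11.11, -20.64, -30.17]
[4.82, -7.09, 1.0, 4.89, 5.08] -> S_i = Random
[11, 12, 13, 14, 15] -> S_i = 11 + 1*i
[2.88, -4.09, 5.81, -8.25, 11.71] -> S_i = 2.88*(-1.42)^i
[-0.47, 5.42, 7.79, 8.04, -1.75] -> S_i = Random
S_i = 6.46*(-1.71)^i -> [6.46, -11.05, 18.89, -32.3, 55.24]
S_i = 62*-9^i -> [62, -558, 5022, -45198, 406782]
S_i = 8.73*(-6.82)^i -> [8.73, -59.54, 406.05, -2769.28, 18886.51]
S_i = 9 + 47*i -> [9, 56, 103, 150, 197]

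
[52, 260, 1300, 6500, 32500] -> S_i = 52*5^i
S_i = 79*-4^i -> [79, -316, 1264, -5056, 20224]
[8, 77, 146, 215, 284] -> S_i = 8 + 69*i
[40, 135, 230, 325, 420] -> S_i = 40 + 95*i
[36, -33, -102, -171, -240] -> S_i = 36 + -69*i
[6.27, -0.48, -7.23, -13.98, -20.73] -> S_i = 6.27 + -6.75*i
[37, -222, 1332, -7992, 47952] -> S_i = 37*-6^i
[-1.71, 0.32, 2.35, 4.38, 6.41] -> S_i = -1.71 + 2.03*i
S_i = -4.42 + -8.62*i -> [-4.42, -13.04, -21.66, -30.28, -38.9]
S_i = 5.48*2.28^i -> [5.48, 12.49, 28.49, 64.95, 148.09]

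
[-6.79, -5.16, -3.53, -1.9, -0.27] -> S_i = -6.79 + 1.63*i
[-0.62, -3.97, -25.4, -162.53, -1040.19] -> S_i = -0.62*6.40^i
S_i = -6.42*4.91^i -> [-6.42, -31.52, -154.77, -759.94, -3731.31]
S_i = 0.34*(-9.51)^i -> [0.34, -3.23, 30.75, -292.43, 2781.0]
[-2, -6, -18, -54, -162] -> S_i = -2*3^i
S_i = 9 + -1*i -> [9, 8, 7, 6, 5]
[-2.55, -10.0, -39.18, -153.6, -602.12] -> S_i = -2.55*3.92^i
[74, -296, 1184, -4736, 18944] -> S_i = 74*-4^i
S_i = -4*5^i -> [-4, -20, -100, -500, -2500]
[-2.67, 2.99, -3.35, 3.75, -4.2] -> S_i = -2.67*(-1.12)^i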